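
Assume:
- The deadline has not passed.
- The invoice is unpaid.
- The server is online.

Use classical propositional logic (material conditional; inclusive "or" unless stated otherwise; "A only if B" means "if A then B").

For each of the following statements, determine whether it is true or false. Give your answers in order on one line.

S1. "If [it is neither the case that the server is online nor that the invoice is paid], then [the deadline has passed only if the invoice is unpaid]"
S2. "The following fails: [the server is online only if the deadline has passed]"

Let R = "the server is online" (T), Q = "the invoice is paid" (F), P = "the deadline has passed" (F).

S1: Parsed as (R ↓ Q) → (P → ¬Q)

R ↓ Q = T ↓ F = F
¬Q = ¬F = T
P → ¬Q = F → T = T
(R ↓ Q) → (P → ¬Q) = F → T = T
Hence S1 is true.

S2: Formalization: ¬(R → P)

R → P = T → F = F
¬(R → P) = ¬F = T
Hence S2 is true.

S1 T; S2 T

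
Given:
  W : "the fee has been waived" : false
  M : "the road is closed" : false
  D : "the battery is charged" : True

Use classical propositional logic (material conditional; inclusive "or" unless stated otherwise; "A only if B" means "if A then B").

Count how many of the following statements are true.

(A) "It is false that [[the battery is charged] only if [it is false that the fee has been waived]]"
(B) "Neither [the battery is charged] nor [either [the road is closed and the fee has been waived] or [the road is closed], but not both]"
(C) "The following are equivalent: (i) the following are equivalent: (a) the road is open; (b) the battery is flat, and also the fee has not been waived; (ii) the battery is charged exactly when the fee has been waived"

(A): In symbols: ~(D -> ~W)

~W = ~F = T
D -> ~W = T -> T = T
~(D -> ~W) = ~T = F
Hence (A) is false.

(B): Parsed as D nor ((M & W) xor M)

M & W = F & F = F
(M & W) xor M = F xor F = F
D nor ((M & W) xor M) = T nor F = F
Hence (B) is false.

(C): In symbols: (~M <-> (~D & ~W)) <-> (D <-> W)

~M = ~F = T
~D = ~T = F
~W = ~F = T
~D & ~W = F & T = F
~M <-> (~D & ~W) = T <-> F = F
D <-> W = T <-> F = F
(~M <-> (~D & ~W)) <-> (D <-> W) = F <-> F = T
So (C) is true.

True statements: 1 ((C)).

1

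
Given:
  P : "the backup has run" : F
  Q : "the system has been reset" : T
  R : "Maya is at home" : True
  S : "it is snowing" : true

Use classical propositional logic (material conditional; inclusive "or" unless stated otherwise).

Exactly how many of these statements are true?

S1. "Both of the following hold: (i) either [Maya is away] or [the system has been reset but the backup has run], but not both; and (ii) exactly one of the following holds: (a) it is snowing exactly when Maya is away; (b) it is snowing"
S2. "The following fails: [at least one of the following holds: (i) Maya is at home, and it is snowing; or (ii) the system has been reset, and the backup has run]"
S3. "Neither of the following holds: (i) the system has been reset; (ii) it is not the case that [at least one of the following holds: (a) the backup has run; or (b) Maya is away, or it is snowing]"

S1: This is (¬R ⊕ (Q ∧ P)) ∧ ((S ↔ ¬R) ⊕ S).

¬R = ¬T = F
Q ∧ P = T ∧ F = F
¬R ⊕ (Q ∧ P) = F ⊕ F = F
¬R = ¬T = F
S ↔ ¬R = T ↔ F = F
(S ↔ ¬R) ⊕ S = F ⊕ T = T
(¬R ⊕ (Q ∧ P)) ∧ ((S ↔ ¬R) ⊕ S) = F ∧ T = F
Hence S1 is false.

S2: Formalization: ¬((R ∧ S) ∨ (Q ∧ P))

R ∧ S = T ∧ T = T
Q ∧ P = T ∧ F = F
(R ∧ S) ∨ (Q ∧ P) = T ∨ F = T
¬((R ∧ S) ∨ (Q ∧ P)) = ¬T = F
Thus S2 is false.

S3: This is Q ↓ ¬(P ∨ (¬R ∨ S)).

¬R = ¬T = F
¬R ∨ S = F ∨ T = T
P ∨ (¬R ∨ S) = F ∨ T = T
¬(P ∨ (¬R ∨ S)) = ¬T = F
Q ↓ ¬(P ∨ (¬R ∨ S)) = T ↓ F = F
So S3 is false.

True statements: 0 (none).

0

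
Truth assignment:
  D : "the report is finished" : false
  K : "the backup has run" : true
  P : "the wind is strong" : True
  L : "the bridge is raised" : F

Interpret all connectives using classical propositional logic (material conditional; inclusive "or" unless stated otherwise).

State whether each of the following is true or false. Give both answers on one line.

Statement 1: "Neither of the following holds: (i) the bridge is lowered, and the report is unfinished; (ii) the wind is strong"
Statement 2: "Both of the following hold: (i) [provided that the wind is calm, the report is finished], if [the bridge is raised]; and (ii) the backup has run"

Statement 1: Parsed as (¬L ∧ ¬D) ↓ P

¬L = ¬F = T
¬D = ¬F = T
¬L ∧ ¬D = T ∧ T = T
(¬L ∧ ¬D) ↓ P = T ↓ T = F
Hence Statement 1 is false.

Statement 2: Parsed as (L → (¬P → D)) ∧ K

¬P = ¬T = F
¬P → D = F → F = T
L → (¬P → D) = F → T = T
(L → (¬P → D)) ∧ K = T ∧ T = T
Hence Statement 2 is true.

Statement 1 F, Statement 2 T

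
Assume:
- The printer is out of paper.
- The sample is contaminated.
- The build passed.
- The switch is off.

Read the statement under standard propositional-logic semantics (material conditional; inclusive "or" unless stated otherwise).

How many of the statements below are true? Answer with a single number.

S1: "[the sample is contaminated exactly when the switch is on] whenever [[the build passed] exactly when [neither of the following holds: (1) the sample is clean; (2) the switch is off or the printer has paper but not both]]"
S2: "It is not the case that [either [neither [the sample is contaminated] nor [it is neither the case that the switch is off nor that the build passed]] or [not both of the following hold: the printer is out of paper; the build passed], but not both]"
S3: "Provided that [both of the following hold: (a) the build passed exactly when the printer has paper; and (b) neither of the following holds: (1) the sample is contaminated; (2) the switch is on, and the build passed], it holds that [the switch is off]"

3

Let W = "the build passed" (True), V = "the sample is contaminated" (True), M = "the switch is on" (False), R = "the printer has paper" (False).

S1: Parsed as (W iff (not V nor (not M xor R))) -> (V iff M)

not V = not True = False
not M = not False = True
not M xor R = True xor False = True
not V nor (not M xor R) = False nor True = False
W iff (not V nor (not M xor R)) = True iff False = False
V iff M = True iff False = False
(W iff (not V nor (not M xor R))) -> (V iff M) = False -> False = True
Thus S1 is true.

S2: In symbols: not ((V nor (not M nor W)) xor (not R nand W))

not M = not False = True
not M nor W = True nor True = False
V nor (not M nor W) = True nor False = False
not R = not False = True
not R nand W = True nand True = False
(V nor (not M nor W)) xor (not R nand W) = False xor False = False
not ((V nor (not M nor W)) xor (not R nand W)) = not False = True
So S2 is true.

S3: This is ((W iff R) and (V nor (M and W))) -> not M.

W iff R = True iff False = False
M and W = False and True = False
V nor (M and W) = True nor False = False
(W iff R) and (V nor (M and W)) = False and False = False
not M = not False = True
((W iff R) and (V nor (M and W))) -> not M = False -> True = True
Hence S3 is true.

Count: 3.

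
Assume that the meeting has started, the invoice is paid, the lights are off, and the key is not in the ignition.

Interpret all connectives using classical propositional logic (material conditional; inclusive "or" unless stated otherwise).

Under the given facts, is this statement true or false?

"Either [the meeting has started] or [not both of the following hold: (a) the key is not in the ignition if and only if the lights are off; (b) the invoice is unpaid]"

true

Let P = "the meeting has started" (T), V = "the key is in the ignition" (F), K = "the lights are on" (F), N = "the invoice is paid" (T).
Parsed as P ∨ ((¬V ↔ ¬K) ↑ ¬N)

¬V = ¬F = T
¬K = ¬F = T
¬V ↔ ¬K = T ↔ T = T
¬N = ¬T = F
(¬V ↔ ¬K) ↑ ¬N = T ↑ F = T
P ∨ ((¬V ↔ ¬K) ↑ ¬N) = T ∨ T = T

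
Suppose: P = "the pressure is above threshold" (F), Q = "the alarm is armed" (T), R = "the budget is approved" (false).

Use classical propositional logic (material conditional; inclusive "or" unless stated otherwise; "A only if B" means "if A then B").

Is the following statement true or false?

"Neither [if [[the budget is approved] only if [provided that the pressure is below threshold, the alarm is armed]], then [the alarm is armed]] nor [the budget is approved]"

False

In symbols: ((R → (¬P → Q)) → Q) ↓ R

¬P = ¬F = T
¬P → Q = T → T = T
R → (¬P → Q) = F → T = T
(R → (¬P → Q)) → Q = T → T = T
((R → (¬P → Q)) → Q) ↓ R = T ↓ F = F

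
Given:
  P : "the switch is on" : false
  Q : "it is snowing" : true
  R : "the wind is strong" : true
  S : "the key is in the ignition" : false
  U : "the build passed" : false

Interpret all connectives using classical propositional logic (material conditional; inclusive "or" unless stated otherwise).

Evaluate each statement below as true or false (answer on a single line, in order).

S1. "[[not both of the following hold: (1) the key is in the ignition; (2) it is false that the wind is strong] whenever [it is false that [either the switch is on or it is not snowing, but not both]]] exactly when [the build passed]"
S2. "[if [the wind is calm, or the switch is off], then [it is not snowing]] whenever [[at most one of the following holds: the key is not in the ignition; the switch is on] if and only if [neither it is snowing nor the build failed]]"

S1 False, S2 True

S1: This is (not (P xor not Q) -> (S nand not R)) iff U.

not Q = not True = False
P xor not Q = False xor False = False
not (P xor not Q) = not False = True
not R = not True = False
S nand not R = False nand False = True
not (P xor not Q) -> (S nand not R) = True -> True = True
(not (P xor not Q) -> (S nand not R)) iff U = True iff False = False
Hence S1 is false.

S2: Formalization: ((not S nand P) iff (Q nor not U)) -> ((not R or not P) -> not Q)

not S = not False = True
not S nand P = True nand False = True
not U = not False = True
Q nor not U = True nor True = False
(not S nand P) iff (Q nor not U) = True iff False = False
not R = not True = False
not P = not False = True
not R or not P = False or True = True
not Q = not True = False
(not R or not P) -> not Q = True -> False = False
((not S nand P) iff (Q nor not U)) -> ((not R or not P) -> not Q) = False -> False = True
So S2 is true.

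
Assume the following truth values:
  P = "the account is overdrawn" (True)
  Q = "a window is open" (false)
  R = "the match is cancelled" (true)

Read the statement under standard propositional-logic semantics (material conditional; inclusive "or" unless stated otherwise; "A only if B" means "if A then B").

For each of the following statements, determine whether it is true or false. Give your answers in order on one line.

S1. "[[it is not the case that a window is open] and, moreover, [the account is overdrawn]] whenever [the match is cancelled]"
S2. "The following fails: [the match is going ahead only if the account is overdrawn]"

S1 T / S2 F

S1: Parsed as R → (¬Q ∧ P)

¬Q = ¬F = T
¬Q ∧ P = T ∧ T = T
R → (¬Q ∧ P) = T → T = T
Thus S1 is true.

S2: Formalization: ¬(¬R → P)

¬R = ¬T = F
¬R → P = F → T = T
¬(¬R → P) = ¬T = F
Hence S2 is false.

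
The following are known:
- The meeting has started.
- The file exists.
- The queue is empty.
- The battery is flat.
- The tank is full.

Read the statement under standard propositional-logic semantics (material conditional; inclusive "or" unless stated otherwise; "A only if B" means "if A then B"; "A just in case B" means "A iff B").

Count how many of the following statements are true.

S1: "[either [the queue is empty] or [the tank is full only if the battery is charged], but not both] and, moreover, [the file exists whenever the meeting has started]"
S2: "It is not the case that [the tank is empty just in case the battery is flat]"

2

Let R = "the queue is empty" (True), U = "the tank is full" (True), S = "the battery is charged" (False), P = "the meeting has started" (True), Q = "the file exists" (True).

S1: Formalization: (R xor (U -> S)) and (P -> Q)

U -> S = True -> False = False
R xor (U -> S) = True xor False = True
P -> Q = True -> True = True
(R xor (U -> S)) and (P -> Q) = True and True = True
So S1 is true.

S2: In symbols: not (not U iff not S)

not U = not True = False
not S = not False = True
not U iff not S = False iff True = False
not (not U iff not S) = not False = True
Thus S2 is true.

2 of the 2 statements are true (S1, S2).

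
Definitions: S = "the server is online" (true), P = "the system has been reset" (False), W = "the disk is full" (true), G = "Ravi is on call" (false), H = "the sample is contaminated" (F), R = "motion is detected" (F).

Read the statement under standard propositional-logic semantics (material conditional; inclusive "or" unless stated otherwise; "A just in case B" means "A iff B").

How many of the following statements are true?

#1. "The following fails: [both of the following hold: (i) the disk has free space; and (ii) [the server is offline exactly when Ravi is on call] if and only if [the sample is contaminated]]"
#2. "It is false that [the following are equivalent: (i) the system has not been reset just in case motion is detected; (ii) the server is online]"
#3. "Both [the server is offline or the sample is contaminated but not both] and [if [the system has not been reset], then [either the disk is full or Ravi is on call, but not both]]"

2

#1: Parsed as ~(~W & ((~S <-> G) <-> H))

~W = ~T = F
~S = ~T = F
~S <-> G = F <-> F = T
(~S <-> G) <-> H = T <-> F = F
~W & ((~S <-> G) <-> H) = F & F = F
~(~W & ((~S <-> G) <-> H)) = ~F = T
So #1 is true.

#2: Parsed as ~((~P <-> R) <-> S)

~P = ~F = T
~P <-> R = T <-> F = F
(~P <-> R) <-> S = F <-> T = F
~((~P <-> R) <-> S) = ~F = T
Thus #2 is true.

#3: This is (~S xor H) & (~P -> (W xor G)).

~S = ~T = F
~S xor H = F xor F = F
~P = ~F = T
W xor G = T xor F = T
~P -> (W xor G) = T -> T = T
(~S xor H) & (~P -> (W xor G)) = F & T = F
Hence #3 is false.

Count: 2.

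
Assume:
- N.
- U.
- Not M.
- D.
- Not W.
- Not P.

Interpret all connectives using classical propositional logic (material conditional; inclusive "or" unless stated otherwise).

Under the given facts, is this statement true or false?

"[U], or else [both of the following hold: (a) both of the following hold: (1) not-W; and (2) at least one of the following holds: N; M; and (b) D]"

Formalization: U | ((~W & (N | M)) & D)

~W = ~F = T
N | M = T | F = T
~W & (N | M) = T & T = T
(~W & (N | M)) & D = T & T = T
U | ((~W & (N | M)) & D) = T | T = T

true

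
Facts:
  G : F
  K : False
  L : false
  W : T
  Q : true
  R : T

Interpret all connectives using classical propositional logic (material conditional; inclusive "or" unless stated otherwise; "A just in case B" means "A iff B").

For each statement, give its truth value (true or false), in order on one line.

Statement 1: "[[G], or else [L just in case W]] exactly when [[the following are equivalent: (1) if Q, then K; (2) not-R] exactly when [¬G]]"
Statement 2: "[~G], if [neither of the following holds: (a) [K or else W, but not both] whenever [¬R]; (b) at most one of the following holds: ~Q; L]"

Statement 1: Parsed as (G ∨ (L ↔ W)) ↔ (((Q → K) ↔ ¬R) ↔ ¬G)

L ↔ W = F ↔ T = F
G ∨ (L ↔ W) = F ∨ F = F
Q → K = T → F = F
¬R = ¬T = F
(Q → K) ↔ ¬R = F ↔ F = T
¬G = ¬F = T
((Q → K) ↔ ¬R) ↔ ¬G = T ↔ T = T
(G ∨ (L ↔ W)) ↔ (((Q → K) ↔ ¬R) ↔ ¬G) = F ↔ T = F
So Statement 1 is false.

Statement 2: In symbols: ((¬R → (K ⊕ W)) ↓ (¬Q ↑ L)) → ¬G

¬R = ¬T = F
K ⊕ W = F ⊕ T = T
¬R → (K ⊕ W) = F → T = T
¬Q = ¬T = F
¬Q ↑ L = F ↑ F = T
(¬R → (K ⊕ W)) ↓ (¬Q ↑ L) = T ↓ T = F
¬G = ¬F = T
((¬R → (K ⊕ W)) ↓ (¬Q ↑ L)) → ¬G = F → T = T
Hence Statement 2 is true.

Statement 1 F / Statement 2 T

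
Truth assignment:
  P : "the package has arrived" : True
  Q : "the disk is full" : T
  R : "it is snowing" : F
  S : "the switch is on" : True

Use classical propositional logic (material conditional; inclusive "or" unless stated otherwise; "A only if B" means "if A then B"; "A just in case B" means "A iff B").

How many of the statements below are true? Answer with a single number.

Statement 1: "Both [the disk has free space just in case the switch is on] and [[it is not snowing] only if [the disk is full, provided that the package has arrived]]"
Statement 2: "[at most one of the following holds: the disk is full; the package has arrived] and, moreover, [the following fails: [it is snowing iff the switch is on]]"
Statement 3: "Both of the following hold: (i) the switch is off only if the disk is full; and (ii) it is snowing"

Statement 1: Parsed as (~Q <-> S) & (~R -> (P -> Q))

~Q = ~T = F
~Q <-> S = F <-> T = F
~R = ~F = T
P -> Q = T -> T = T
~R -> (P -> Q) = T -> T = T
(~Q <-> S) & (~R -> (P -> Q)) = F & T = F
Thus Statement 1 is false.

Statement 2: In symbols: (Q nand P) & ~(R <-> S)

Q nand P = T nand T = F
R <-> S = F <-> T = F
~(R <-> S) = ~F = T
(Q nand P) & ~(R <-> S) = F & T = F
Thus Statement 2 is false.

Statement 3: This is (~S -> Q) & R.

~S = ~T = F
~S -> Q = F -> T = T
(~S -> Q) & R = T & F = F
So Statement 3 is false.

Count: 0.

0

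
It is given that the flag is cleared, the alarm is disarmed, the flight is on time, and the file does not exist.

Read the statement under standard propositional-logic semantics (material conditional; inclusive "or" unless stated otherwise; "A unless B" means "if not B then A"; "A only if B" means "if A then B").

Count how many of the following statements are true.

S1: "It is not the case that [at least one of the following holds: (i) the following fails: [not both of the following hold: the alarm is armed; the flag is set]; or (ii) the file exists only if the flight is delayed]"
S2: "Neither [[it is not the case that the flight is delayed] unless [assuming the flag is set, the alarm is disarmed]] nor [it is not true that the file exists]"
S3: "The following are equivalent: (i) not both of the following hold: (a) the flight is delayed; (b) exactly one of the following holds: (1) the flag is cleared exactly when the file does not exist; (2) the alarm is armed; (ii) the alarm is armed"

0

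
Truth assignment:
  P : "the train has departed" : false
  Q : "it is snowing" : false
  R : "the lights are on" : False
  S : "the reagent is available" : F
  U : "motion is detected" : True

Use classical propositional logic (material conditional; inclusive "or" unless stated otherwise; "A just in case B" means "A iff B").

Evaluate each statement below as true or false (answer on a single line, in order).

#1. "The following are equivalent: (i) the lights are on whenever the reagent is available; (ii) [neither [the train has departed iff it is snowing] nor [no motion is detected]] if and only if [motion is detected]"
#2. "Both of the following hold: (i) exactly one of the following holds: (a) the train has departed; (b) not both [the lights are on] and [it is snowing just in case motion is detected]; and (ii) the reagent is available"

#1 F; #2 F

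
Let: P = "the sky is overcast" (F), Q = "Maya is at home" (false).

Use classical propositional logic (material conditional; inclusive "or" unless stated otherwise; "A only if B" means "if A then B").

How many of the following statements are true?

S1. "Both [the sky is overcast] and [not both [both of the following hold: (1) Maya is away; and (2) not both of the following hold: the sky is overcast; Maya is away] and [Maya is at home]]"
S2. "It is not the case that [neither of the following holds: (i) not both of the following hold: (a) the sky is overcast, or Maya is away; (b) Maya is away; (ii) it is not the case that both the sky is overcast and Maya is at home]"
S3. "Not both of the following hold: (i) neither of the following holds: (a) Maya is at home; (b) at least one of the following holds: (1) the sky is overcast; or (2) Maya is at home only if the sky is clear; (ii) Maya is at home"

2

S1: In symbols: P ∧ ((¬Q ∧ (P ↑ ¬Q)) ↑ Q)

¬Q = ¬F = T
¬Q = ¬F = T
P ↑ ¬Q = F ↑ T = T
¬Q ∧ (P ↑ ¬Q) = T ∧ T = T
(¬Q ∧ (P ↑ ¬Q)) ↑ Q = T ↑ F = T
P ∧ ((¬Q ∧ (P ↑ ¬Q)) ↑ Q) = F ∧ T = F
Hence S1 is false.

S2: This is ¬(((P ∨ ¬Q) ↑ ¬Q) ↓ (P ↑ Q)).

¬Q = ¬F = T
P ∨ ¬Q = F ∨ T = T
¬Q = ¬F = T
(P ∨ ¬Q) ↑ ¬Q = T ↑ T = F
P ↑ Q = F ↑ F = T
((P ∨ ¬Q) ↑ ¬Q) ↓ (P ↑ Q) = F ↓ T = F
¬(((P ∨ ¬Q) ↑ ¬Q) ↓ (P ↑ Q)) = ¬F = T
Hence S2 is true.

S3: Formalization: (Q ↓ (P ∨ (Q → ¬P))) ↑ Q

¬P = ¬F = T
Q → ¬P = F → T = T
P ∨ (Q → ¬P) = F ∨ T = T
Q ↓ (P ∨ (Q → ¬P)) = F ↓ T = F
(Q ↓ (P ∨ (Q → ¬P))) ↑ Q = F ↑ F = T
So S3 is true.

2 of the 3 statements are true.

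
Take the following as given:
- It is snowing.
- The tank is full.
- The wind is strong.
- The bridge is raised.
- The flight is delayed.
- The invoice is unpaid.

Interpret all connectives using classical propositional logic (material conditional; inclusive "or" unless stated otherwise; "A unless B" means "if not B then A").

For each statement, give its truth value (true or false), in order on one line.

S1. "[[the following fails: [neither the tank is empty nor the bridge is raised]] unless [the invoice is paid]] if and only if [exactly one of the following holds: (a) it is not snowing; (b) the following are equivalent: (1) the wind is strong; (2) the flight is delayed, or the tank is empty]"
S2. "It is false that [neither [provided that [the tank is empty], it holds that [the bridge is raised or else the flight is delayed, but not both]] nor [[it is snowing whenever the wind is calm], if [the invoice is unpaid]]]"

S1 true, S2 true

Let Q = "the tank is full" (True), S = "the bridge is raised" (True), V = "the invoice is paid" (False), P = "it is snowing" (True), R = "the wind is strong" (True), U = "the flight is delayed" (True).

S1: This is (not (not Q nor S) or V) iff (not P xor (R iff (U or not Q))).

not Q = not True = False
not Q nor S = False nor True = False
not (not Q nor S) = not False = True
not (not Q nor S) or V = True or False = True
not P = not True = False
not Q = not True = False
U or not Q = True or False = True
R iff (U or not Q) = True iff True = True
not P xor (R iff (U or not Q)) = False xor True = True
(not (not Q nor S) or V) iff (not P xor (R iff (U or not Q))) = True iff True = True
Hence S1 is true.

S2: Formalization: not ((not Q -> (S xor U)) nor (not V -> (not R -> P)))

not Q = not True = False
S xor U = True xor True = False
not Q -> (S xor U) = False -> False = True
not V = not False = True
not R = not True = False
not R -> P = False -> True = True
not V -> (not R -> P) = True -> True = True
(not Q -> (S xor U)) nor (not V -> (not R -> P)) = True nor True = False
not ((not Q -> (S xor U)) nor (not V -> (not R -> P))) = not False = True
Hence S2 is true.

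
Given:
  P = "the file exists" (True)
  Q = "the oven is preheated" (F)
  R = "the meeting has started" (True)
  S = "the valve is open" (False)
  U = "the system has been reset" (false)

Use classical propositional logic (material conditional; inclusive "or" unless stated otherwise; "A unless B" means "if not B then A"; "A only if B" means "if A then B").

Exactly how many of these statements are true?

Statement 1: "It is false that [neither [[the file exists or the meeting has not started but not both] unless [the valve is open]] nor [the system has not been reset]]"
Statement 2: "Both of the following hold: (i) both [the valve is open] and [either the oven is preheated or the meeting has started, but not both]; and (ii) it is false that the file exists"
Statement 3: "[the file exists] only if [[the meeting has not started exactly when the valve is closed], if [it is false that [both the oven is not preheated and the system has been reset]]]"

Statement 1: In symbols: ~(((P xor ~R) | S) nor ~U)

~R = ~T = F
P xor ~R = T xor F = T
(P xor ~R) | S = T | F = T
~U = ~F = T
((P xor ~R) | S) nor ~U = T nor T = F
~(((P xor ~R) | S) nor ~U) = ~F = T
Hence Statement 1 is true.

Statement 2: This is (S & (Q xor R)) & ~P.

Q xor R = F xor T = T
S & (Q xor R) = F & T = F
~P = ~T = F
(S & (Q xor R)) & ~P = F & F = F
Thus Statement 2 is false.

Statement 3: In symbols: P -> (~(~Q & U) -> (~R <-> ~S))

~Q = ~F = T
~Q & U = T & F = F
~(~Q & U) = ~F = T
~R = ~T = F
~S = ~F = T
~R <-> ~S = F <-> T = F
~(~Q & U) -> (~R <-> ~S) = T -> F = F
P -> (~(~Q & U) -> (~R <-> ~S)) = T -> F = F
So Statement 3 is false.

1 of the 3 statements is true (Statement 1).

1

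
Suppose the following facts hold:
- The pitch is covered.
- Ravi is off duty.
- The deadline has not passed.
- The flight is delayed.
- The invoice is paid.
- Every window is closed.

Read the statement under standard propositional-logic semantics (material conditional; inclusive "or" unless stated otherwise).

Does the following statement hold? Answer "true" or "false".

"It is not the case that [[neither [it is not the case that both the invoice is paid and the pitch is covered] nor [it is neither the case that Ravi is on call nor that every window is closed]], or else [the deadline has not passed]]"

The statement is false.

Let L = "the invoice is paid" (True), H = "the pitch is covered" (True), W = "Ravi is on call" (False), M = "a window is open" (False), G = "the deadline has passed" (False).
Parsed as not (((L nand H) nor (W nor not M)) or not G)

L nand H = True nand True = False
not M = not False = True
W nor not M = False nor True = False
(L nand H) nor (W nor not M) = False nor False = True
not G = not False = True
((L nand H) nor (W nor not M)) or not G = True or True = True
not (((L nand H) nor (W nor not M)) or not G) = not True = False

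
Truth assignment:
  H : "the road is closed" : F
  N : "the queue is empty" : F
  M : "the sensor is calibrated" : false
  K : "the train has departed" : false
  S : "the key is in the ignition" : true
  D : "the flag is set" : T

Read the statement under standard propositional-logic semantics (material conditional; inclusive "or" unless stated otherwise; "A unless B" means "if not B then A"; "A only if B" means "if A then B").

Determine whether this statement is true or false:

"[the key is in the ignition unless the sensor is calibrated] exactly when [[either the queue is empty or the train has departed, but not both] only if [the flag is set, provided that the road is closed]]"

True

Values: S=T, M=F, N=F, K=F, H=F, D=T.
In symbols: (S ∨ M) ↔ ((N ⊕ K) → (H → D))

S ∨ M = T ∨ F = T
N ⊕ K = F ⊕ F = F
H → D = F → T = T
(N ⊕ K) → (H → D) = F → T = T
(S ∨ M) ↔ ((N ⊕ K) → (H → D)) = T ↔ T = T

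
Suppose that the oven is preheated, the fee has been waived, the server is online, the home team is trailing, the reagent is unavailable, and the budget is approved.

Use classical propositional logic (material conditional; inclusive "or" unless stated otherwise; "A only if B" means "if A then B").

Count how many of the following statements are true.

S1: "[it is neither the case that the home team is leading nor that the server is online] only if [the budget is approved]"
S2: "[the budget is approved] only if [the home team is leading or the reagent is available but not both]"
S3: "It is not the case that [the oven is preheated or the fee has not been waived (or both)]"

Let S = "the home team is leading" (F), R = "the server is online" (T), V = "the budget is approved" (T), U = "the reagent is available" (F), P = "the oven is preheated" (T), Q = "the fee has been waived" (T).

S1: In symbols: (S ↓ R) → V

S ↓ R = F ↓ T = F
(S ↓ R) → V = F → T = T
Thus S1 is true.

S2: Formalization: V → (S ⊕ U)

S ⊕ U = F ⊕ F = F
V → (S ⊕ U) = T → F = F
Thus S2 is false.

S3: Formalization: ¬(P ∨ ¬Q)

¬Q = ¬T = F
P ∨ ¬Q = T ∨ F = T
¬(P ∨ ¬Q) = ¬T = F
Thus S3 is false.

1 of the 3 statements is true.

1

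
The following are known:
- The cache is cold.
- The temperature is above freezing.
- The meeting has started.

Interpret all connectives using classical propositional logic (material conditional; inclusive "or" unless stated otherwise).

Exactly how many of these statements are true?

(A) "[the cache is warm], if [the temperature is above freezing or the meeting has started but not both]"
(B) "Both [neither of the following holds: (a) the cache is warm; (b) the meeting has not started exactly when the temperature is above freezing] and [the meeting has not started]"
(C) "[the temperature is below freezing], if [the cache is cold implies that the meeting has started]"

1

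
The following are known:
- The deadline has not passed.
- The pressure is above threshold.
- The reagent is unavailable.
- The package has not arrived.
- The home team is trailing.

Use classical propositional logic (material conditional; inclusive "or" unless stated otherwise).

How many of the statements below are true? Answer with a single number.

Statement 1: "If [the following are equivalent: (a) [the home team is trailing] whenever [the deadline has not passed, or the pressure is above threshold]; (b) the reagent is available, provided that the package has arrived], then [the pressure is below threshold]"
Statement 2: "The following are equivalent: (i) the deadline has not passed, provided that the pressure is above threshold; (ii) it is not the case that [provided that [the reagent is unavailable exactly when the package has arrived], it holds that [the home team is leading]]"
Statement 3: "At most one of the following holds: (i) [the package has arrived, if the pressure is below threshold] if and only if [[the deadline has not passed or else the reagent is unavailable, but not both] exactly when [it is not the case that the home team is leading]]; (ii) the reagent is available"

1

Let P = "the deadline has passed" (F), Q = "the pressure is above threshold" (T), U = "the home team is leading" (F), S = "the package has arrived" (F), R = "the reagent is available" (F).

Statement 1: This is (((¬P ∨ Q) → ¬U) ↔ (S → R)) → ¬Q.

¬P = ¬F = T
¬P ∨ Q = T ∨ T = T
¬U = ¬F = T
(¬P ∨ Q) → ¬U = T → T = T
S → R = F → F = T
((¬P ∨ Q) → ¬U) ↔ (S → R) = T ↔ T = T
¬Q = ¬T = F
(((¬P ∨ Q) → ¬U) ↔ (S → R)) → ¬Q = T → F = F
Hence Statement 1 is false.

Statement 2: Parsed as (Q → ¬P) ↔ ¬((¬R ↔ S) → U)

¬P = ¬F = T
Q → ¬P = T → T = T
¬R = ¬F = T
¬R ↔ S = T ↔ F = F
(¬R ↔ S) → U = F → F = T
¬((¬R ↔ S) → U) = ¬T = F
(Q → ¬P) ↔ ¬((¬R ↔ S) → U) = T ↔ F = F
Hence Statement 2 is false.

Statement 3: Parsed as ((¬Q → S) ↔ ((¬P ⊕ ¬R) ↔ ¬U)) ↑ R

¬Q = ¬T = F
¬Q → S = F → F = T
¬P = ¬F = T
¬R = ¬F = T
¬P ⊕ ¬R = T ⊕ T = F
¬U = ¬F = T
(¬P ⊕ ¬R) ↔ ¬U = F ↔ T = F
(¬Q → S) ↔ ((¬P ⊕ ¬R) ↔ ¬U) = T ↔ F = F
((¬Q → S) ↔ ((¬P ⊕ ¬R) ↔ ¬U)) ↑ R = F ↑ F = T
Thus Statement 3 is true.

1 of the 3 statements is true.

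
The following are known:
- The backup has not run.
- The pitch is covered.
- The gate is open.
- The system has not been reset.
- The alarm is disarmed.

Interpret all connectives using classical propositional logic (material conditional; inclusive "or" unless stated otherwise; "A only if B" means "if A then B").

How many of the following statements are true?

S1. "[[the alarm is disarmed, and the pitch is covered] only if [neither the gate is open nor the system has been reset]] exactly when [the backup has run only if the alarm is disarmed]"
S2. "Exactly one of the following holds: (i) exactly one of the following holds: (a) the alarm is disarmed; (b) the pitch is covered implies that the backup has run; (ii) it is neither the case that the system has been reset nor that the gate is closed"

0

Let Q = "the alarm is armed" (F), W = "the pitch is covered" (T), P = "the gate is open" (T), R = "the system has been reset" (F), V = "the backup has run" (F).

S1: Parsed as ((¬Q ∧ W) → (P ↓ R)) ↔ (V → ¬Q)

¬Q = ¬F = T
¬Q ∧ W = T ∧ T = T
P ↓ R = T ↓ F = F
(¬Q ∧ W) → (P ↓ R) = T → F = F
¬Q = ¬F = T
V → ¬Q = F → T = T
((¬Q ∧ W) → (P ↓ R)) ↔ (V → ¬Q) = F ↔ T = F
Hence S1 is false.

S2: In symbols: (¬Q ⊕ (W → V)) ⊕ (R ↓ ¬P)

¬Q = ¬F = T
W → V = T → F = F
¬Q ⊕ (W → V) = T ⊕ F = T
¬P = ¬T = F
R ↓ ¬P = F ↓ F = T
(¬Q ⊕ (W → V)) ⊕ (R ↓ ¬P) = T ⊕ T = F
Thus S2 is false.

0 of the 2 statements are true (none).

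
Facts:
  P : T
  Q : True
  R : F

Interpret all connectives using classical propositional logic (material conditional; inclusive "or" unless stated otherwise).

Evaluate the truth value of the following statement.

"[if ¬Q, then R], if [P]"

Values: P=T, Q=T, R=F.
Formalization: P -> (~Q -> R)

~Q = ~T = F
~Q -> R = F -> F = T
P -> (~Q -> R) = T -> T = T

true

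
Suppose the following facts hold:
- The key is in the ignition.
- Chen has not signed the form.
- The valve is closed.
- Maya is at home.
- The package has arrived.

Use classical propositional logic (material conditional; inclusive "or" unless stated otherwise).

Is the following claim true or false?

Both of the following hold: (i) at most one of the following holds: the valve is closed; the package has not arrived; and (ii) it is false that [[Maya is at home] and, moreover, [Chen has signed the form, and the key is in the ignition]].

True.

Let R = "the valve is open" (F), U = "the package has arrived" (T), S = "Maya is at home" (T), Q = "Chen has signed the form" (F), P = "the key is in the ignition" (T).
In symbols: (~R nand ~U) & ~(S & (Q & P))

~R = ~F = T
~U = ~T = F
~R nand ~U = T nand F = T
Q & P = F & T = F
S & (Q & P) = T & F = F
~(S & (Q & P)) = ~F = T
(~R nand ~U) & ~(S & (Q & P)) = T & T = T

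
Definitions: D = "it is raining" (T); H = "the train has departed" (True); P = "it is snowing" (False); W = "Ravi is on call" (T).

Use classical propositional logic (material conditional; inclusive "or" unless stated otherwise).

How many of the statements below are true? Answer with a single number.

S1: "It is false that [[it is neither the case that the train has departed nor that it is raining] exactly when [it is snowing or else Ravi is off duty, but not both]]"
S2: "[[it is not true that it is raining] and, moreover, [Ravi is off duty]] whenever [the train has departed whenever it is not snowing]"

S1: Formalization: ~((H nor D) <-> (P xor ~W))

H nor D = T nor T = F
~W = ~T = F
P xor ~W = F xor F = F
(H nor D) <-> (P xor ~W) = F <-> F = T
~((H nor D) <-> (P xor ~W)) = ~T = F
Thus S1 is false.

S2: Parsed as (~P -> H) -> (~D & ~W)

~P = ~F = T
~P -> H = T -> T = T
~D = ~T = F
~W = ~T = F
~D & ~W = F & F = F
(~P -> H) -> (~D & ~W) = T -> F = F
So S2 is false.

True statements: 0 (none).

0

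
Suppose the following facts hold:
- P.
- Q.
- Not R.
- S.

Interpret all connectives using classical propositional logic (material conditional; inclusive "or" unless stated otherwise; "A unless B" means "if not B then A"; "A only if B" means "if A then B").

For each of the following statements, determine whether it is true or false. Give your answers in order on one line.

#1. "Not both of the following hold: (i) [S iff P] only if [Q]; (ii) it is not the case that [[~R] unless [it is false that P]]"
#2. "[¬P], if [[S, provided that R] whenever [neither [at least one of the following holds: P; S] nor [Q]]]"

#1: Formalization: ((S ↔ P) → Q) ↑ ¬(¬R ∨ ¬P)

S ↔ P = T ↔ T = T
(S ↔ P) → Q = T → T = T
¬R = ¬F = T
¬P = ¬T = F
¬R ∨ ¬P = T ∨ F = T
¬(¬R ∨ ¬P) = ¬T = F
((S ↔ P) → Q) ↑ ¬(¬R ∨ ¬P) = T ↑ F = T
So #1 is true.

#2: Parsed as (((P ∨ S) ↓ Q) → (R → S)) → ¬P

P ∨ S = T ∨ T = T
(P ∨ S) ↓ Q = T ↓ T = F
R → S = F → T = T
((P ∨ S) ↓ Q) → (R → S) = F → T = T
¬P = ¬T = F
(((P ∨ S) ↓ Q) → (R → S)) → ¬P = T → F = F
Thus #2 is false.

#1 True, #2 False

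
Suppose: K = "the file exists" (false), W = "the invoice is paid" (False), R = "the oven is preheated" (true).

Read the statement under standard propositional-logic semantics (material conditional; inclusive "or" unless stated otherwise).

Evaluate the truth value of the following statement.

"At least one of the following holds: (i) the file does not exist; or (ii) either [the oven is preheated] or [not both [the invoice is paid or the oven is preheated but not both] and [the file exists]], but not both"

The statement is true.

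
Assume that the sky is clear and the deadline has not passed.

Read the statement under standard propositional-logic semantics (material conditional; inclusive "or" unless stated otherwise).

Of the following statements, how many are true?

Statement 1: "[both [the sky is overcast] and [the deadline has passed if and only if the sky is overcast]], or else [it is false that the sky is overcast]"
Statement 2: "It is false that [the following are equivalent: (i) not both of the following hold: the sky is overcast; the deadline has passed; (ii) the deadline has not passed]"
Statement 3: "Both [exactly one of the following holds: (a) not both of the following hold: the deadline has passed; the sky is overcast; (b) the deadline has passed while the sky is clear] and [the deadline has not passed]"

Let Q = "the sky is overcast" (False), S = "the deadline has passed" (False).

Statement 1: Formalization: (Q and (S iff Q)) or not Q

S iff Q = False iff False = True
Q and (S iff Q) = False and True = False
not Q = not False = True
(Q and (S iff Q)) or not Q = False or True = True
Thus Statement 1 is true.

Statement 2: Parsed as not ((Q nand S) iff not S)

Q nand S = False nand False = True
not S = not False = True
(Q nand S) iff not S = True iff True = True
not ((Q nand S) iff not S) = not True = False
So Statement 2 is false.

Statement 3: Parsed as ((S nand Q) xor (S and not Q)) and not S

S nand Q = False nand False = True
not Q = not False = True
S and not Q = False and True = False
(S nand Q) xor (S and not Q) = True xor False = True
not S = not False = True
((S nand Q) xor (S and not Q)) and not S = True and True = True
Hence Statement 3 is true.

Count: 2.

2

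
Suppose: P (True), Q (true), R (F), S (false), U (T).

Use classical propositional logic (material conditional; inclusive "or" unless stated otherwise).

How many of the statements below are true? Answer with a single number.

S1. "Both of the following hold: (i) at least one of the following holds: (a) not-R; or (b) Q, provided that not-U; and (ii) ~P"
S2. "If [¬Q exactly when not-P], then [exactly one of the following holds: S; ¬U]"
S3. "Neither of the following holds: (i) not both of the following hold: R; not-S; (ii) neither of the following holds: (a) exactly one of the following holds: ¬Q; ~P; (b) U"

S1: Formalization: (not R or (not U -> Q)) and not P

not R = not False = True
not U = not True = False
not U -> Q = False -> True = True
not R or (not U -> Q) = True or True = True
not P = not True = False
(not R or (not U -> Q)) and not P = True and False = False
Thus S1 is false.

S2: This is (not Q iff not P) -> (S xor not U).

not Q = not True = False
not P = not True = False
not Q iff not P = False iff False = True
not U = not True = False
S xor not U = False xor False = False
(not Q iff not P) -> (S xor not U) = True -> False = False
Hence S2 is false.

S3: Parsed as (R nand not S) nor ((not Q xor not P) nor U)

not S = not False = True
R nand not S = False nand True = True
not Q = not True = False
not P = not True = False
not Q xor not P = False xor False = False
(not Q xor not P) nor U = False nor True = False
(R nand not S) nor ((not Q xor not P) nor U) = True nor False = False
Hence S3 is false.

True statements: 0 (none).

0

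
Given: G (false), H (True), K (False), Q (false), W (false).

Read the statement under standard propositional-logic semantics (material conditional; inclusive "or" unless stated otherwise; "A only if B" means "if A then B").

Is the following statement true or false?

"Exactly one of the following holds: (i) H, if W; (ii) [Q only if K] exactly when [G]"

true

This is (W → H) ⊕ ((Q → K) ↔ G).

W → H = F → T = T
Q → K = F → F = T
(Q → K) ↔ G = T ↔ F = F
(W → H) ⊕ ((Q → K) ↔ G) = T ⊕ F = T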